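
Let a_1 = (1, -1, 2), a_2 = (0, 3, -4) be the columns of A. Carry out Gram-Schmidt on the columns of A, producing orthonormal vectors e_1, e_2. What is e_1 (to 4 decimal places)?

a_1 = (1, -1, 2); ‖a_1‖ = 2.4495, so e_1 = (0.4082, -0.4082, 0.8165).

e_1 = (0.4082, -0.4082, 0.8165)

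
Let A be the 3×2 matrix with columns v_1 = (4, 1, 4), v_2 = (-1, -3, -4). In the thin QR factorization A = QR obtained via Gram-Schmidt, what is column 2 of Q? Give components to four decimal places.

e_1 = v_1/‖v_1‖ = (4, 1, 4)/5.7446 = (0.6963, 0.1741, 0.6963).
r_{12} = e_1·v_2 = -4.0038.
u_2 = v_2 + 4.0038·e_1 = (1.7879, -2.3030, -1.2121).
‖u_2‖ = 3.1575, so e_2 = (0.5662, -0.7294, -0.3839).

e_2 = (0.5662, -0.7294, -0.3839)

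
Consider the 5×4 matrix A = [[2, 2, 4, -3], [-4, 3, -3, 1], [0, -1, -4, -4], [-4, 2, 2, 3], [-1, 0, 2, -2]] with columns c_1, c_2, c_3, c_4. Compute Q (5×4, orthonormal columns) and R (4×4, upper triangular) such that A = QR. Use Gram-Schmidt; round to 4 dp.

Q = [[0.3288, 0.8606, 0.0902, -0.3294], [-0.6576, 0.3816, -0.5459, -0.0077], [0.0000, -0.3004, -0.5054, -0.6565], [-0.6576, 0.0812, 0.4760, 0.0126], [-0.1644, -0.1299, 0.4603, -0.6784]], R = [[6.0828, -2.6304, 1.6440, -3.2880], [0.0000, 3.3288, 3.4019, -0.4953], [0.0000, 0.0000, 5.8927, 1.7123], [0.0000, 0.0000, 0.0000, 5.0012]]

c_1 = (2, -4, 0, -4, -1); ‖c_1‖ = 6.0828, so q_1 = (0.3288, -0.6576, 0.0000, -0.6576, -0.1644).
q_1·c_2 = 0.3288·2 + (-0.6576)·3 + 0.0000·(-1) + (-0.6576)·2 + (-0.1644)·0 = -2.6304.
u_2 = c_2 + 2.6304·q_1 = (2.8649, 1.2703, -1.0000, 0.2703, -0.4324).
‖u_2‖ = 3.3288, so q_2 = (0.8606, 0.3816, -0.3004, 0.0812, -0.1299).
q_1·c_3 = 0.3288·4 + (-0.6576)·(-3) + 0.0000·(-4) + (-0.6576)·2 + (-0.1644)·2 = 1.6440; q_2·c_3 = 0.8606·4 + 0.3816·(-3) + (-0.3004)·(-4) + 0.0812·2 + (-0.1299)·2 = 3.4019.
u_3 = c_3 − 1.6440·q_1 − 3.4019·q_2 = (0.5317, -3.2171, -2.9780, 2.8049, 2.7122).
‖u_3‖ = 5.8927, so q_3 = (0.0902, -0.5459, -0.5054, 0.4760, 0.4603).
q_1·c_4 = 0.3288·(-3) + (-0.6576)·1 + 0.0000·(-4) + (-0.6576)·3 + (-0.1644)·(-2) = -3.2880; q_2·c_4 = 0.8606·(-3) + 0.3816·1 + (-0.3004)·(-4) + 0.0812·3 + (-0.1299)·(-2) = -0.4953; q_3·c_4 = 0.0902·(-3) + (-0.5459)·1 + (-0.5054)·(-4) + 0.4760·3 + 0.4603·(-2) = 1.7123.
u_4 = c_4 + 3.2880·q_1 + 0.4953·q_2 − 1.7123·q_3 = (-1.6472, -0.0384, -3.2834, 0.0630, -3.3930).
‖u_4‖ = 5.0012, so q_4 = (-0.3294, -0.0077, -0.6565, 0.0126, -0.6784).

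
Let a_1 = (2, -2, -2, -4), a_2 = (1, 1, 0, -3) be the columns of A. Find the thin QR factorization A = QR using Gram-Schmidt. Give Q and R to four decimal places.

Q = [[0.3780, 0.0590], [-0.3780, 0.7674], [-0.3780, 0.3542], [-0.7559, -0.5313]], R = [[5.2915, 2.2678], [0.0000, 2.4202]]

a_1 = (2, -2, -2, -4); ‖a_1‖ = 5.2915, so q_1 = (0.3780, -0.3780, -0.3780, -0.7559).
q_1·a_2 = 0.3780·1 + (-0.3780)·1 + (-0.3780)·0 + (-0.7559)·(-3) = 2.2678.
u_2 = a_2 − 2.2678·q_1 = (0.1429, 1.8571, 0.8571, -1.2857).
‖u_2‖ = 2.4202, so q_2 = (0.0590, 0.7674, 0.3542, -0.5313).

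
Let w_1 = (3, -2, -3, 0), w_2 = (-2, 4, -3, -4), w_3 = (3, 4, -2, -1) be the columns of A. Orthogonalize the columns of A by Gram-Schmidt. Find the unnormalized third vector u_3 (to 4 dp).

u_3 = (2.6943, 2.8912, 0.7668, 0.9689)

w_1 = (3, -2, -3, 0); ‖w_1‖ = 4.6904, so q_1 = (0.6396, -0.4264, -0.6396, 0.0000).
q_1·w_2 = 0.6396·(-2) + (-0.4264)·4 + (-0.6396)·(-3) + 0.0000·(-4) = -1.0660.
u_2 = w_2 + 1.0660·q_1 = (-1.3182, 3.5455, -3.6818, -4.0000).
‖u_2‖ = 6.6230, so q_2 = (-0.1990, 0.5353, -0.5559, -0.6040).
q_1·w_3 = 0.6396·3 + (-0.4264)·4 + (-0.6396)·(-2) + 0.0000·(-1) = 1.4924; q_2·w_3 = (-0.1990)·3 + 0.5353·4 + (-0.5559)·(-2) + (-0.6040)·(-1) = 3.2600.
u_3 = w_3 − 1.4924·q_1 − 3.2600·q_2 = (2.6943, 2.8912, 0.7668, 0.9689).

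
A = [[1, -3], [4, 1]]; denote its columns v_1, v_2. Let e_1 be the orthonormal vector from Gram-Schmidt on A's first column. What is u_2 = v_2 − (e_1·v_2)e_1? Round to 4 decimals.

e_1 = v_1/‖v_1‖ = (1, 4)/4.1231 = (0.2425, 0.9701).
r_{12} = e_1·v_2 = 0.2425.
u_2 = v_2 − 0.2425·e_1 = (-3.0588, 0.7647).

u_2 = (-3.0588, 0.7647)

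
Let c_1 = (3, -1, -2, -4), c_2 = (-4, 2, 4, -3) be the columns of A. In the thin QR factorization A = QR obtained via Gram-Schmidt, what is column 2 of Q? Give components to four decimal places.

e_1 = c_1/‖c_1‖ = (3, -1, -2, -4)/5.4772 = (0.5477, -0.1826, -0.3651, -0.7303).
r_{12} = e_1·c_2 = -1.8257.
u_2 = c_2 + 1.8257·e_1 = (-3.0000, 1.6667, 3.3333, -4.3333).
‖u_2‖ = 6.4550, so e_2 = (-0.4648, 0.2582, 0.5164, -0.6713).

e_2 = (-0.4648, 0.2582, 0.5164, -0.6713)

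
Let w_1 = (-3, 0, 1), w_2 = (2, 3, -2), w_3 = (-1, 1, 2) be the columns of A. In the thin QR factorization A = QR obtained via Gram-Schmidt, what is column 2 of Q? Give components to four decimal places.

q_2 = (-0.1229, 0.9214, -0.3686)

w_1 = (-3, 0, 1); ‖w_1‖ = 3.1623, so q_1 = (-0.9487, 0.0000, 0.3162).
q_1·w_2 = (-0.9487)·2 + 0.0000·3 + 0.3162·(-2) = -2.5298.
u_2 = w_2 + 2.5298·q_1 = (-0.4000, 3.0000, -1.2000).
‖u_2‖ = 3.2558, so q_2 = (-0.1229, 0.9214, -0.3686).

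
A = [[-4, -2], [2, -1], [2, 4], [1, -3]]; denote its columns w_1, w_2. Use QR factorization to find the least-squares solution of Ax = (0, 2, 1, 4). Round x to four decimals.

w_1 = (-4, 2, 2, 1); ‖w_1‖ = 5.0000, so q_1 = (-0.8000, 0.4000, 0.4000, 0.2000).
q_1·w_2 = (-0.8000)·(-2) + 0.4000·(-1) + 0.4000·4 + 0.2000·(-3) = 2.2000.
u_2 = w_2 − 2.2000·q_1 = (-0.2400, -1.8800, 3.1200, -3.4400).
‖u_2‖ = 5.0160, so q_2 = (-0.0478, -0.3748, 0.6220, -0.6858).
Qᵀb = (2.0000, -2.8708).
Back-substitute: x_2 = -2.8708/5.0160 = -0.5723.
x_1 = (2.0000 − 2.2000·(-0.5723))/5.0000 = 0.6518.

x = (0.6518, -0.5723)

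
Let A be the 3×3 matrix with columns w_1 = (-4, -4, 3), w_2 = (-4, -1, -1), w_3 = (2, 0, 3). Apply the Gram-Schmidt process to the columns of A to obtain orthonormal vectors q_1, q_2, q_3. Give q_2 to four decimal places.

q_2 = (-0.7075, 0.1990, -0.6781)

q_1 = w_1/‖w_1‖ = (-4, -4, 3)/6.4031 = (-0.6247, -0.6247, 0.4685).
r_{12} = q_1·w_2 = 2.6550.
u_2 = w_2 − 2.6550·q_1 = (-2.3415, 0.6585, -2.2439).
‖u_2‖ = 3.3093, so q_2 = (-0.7075, 0.1990, -0.6781).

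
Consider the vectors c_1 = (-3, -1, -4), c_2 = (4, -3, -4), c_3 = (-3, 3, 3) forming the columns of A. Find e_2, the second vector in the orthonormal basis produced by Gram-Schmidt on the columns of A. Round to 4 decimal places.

c_1 = (-3, -1, -4); ‖c_1‖ = 5.0990, so e_1 = (-0.5883, -0.1961, -0.7845).
e_1·c_2 = (-0.5883)·4 + (-0.1961)·(-3) + (-0.7845)·(-4) = 1.3728.
u_2 = c_2 − 1.3728·e_1 = (4.8077, -2.7308, -2.9231).
‖u_2‖ = 6.2542, so e_2 = (0.7687, -0.4366, -0.4674).

e_2 = (0.7687, -0.4366, -0.4674)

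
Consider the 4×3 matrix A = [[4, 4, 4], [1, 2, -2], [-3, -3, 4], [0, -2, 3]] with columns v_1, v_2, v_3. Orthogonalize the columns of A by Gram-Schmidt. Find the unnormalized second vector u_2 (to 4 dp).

u_2 = (-0.1538, 0.9615, 0.1154, -2.0000)

v_1 = (4, 1, -3, 0); ‖v_1‖ = 5.0990, so e_1 = (0.7845, 0.1961, -0.5883, 0.0000).
e_1·v_2 = 0.7845·4 + 0.1961·2 + (-0.5883)·(-3) + 0.0000·(-2) = 5.2951.
u_2 = v_2 − 5.2951·e_1 = (-0.1538, 0.9615, 0.1154, -2.0000).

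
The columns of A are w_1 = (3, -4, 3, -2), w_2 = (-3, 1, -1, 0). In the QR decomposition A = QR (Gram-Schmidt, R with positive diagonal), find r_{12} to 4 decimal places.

r_{12} = -2.5955

w_1 = (3, -4, 3, -2); ‖w_1‖ = 6.1644, so q_1 = (0.4867, -0.6489, 0.4867, -0.3244).
r_{12} = q_1·w_2 = -2.5955.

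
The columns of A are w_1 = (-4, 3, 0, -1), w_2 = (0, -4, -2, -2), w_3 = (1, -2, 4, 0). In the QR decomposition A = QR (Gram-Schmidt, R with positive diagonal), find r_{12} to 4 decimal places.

w_1 = (-4, 3, 0, -1); ‖w_1‖ = 5.0990, so e_1 = (-0.7845, 0.5883, 0.0000, -0.1961).
r_{12} = e_1·w_2 = -1.9612.

r_{12} = -1.9612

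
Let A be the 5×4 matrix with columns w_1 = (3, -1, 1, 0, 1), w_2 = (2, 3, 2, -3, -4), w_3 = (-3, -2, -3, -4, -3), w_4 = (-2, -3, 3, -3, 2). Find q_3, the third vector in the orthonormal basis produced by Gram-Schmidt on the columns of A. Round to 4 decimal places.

q_1 = w_1/‖w_1‖ = (3, -1, 1, 0, 1)/3.4641 = (0.8660, -0.2887, 0.2887, 0.0000, 0.2887).
r_{12} = q_1·w_2 = 0.2887.
u_2 = w_2 − 0.2887·q_1 = (1.7500, 3.0833, 1.9167, -3.0000, -4.0833).
‖u_2‖ = 6.4743, so q_2 = (0.2703, 0.4762, 0.2960, -0.4634, -0.6307).
r_{13} = q_1·w_3 = -3.7528; r_{23} = q_2·w_3 = 1.0941.
u_3 = w_3 + 3.7528·q_1 − 1.0941·q_2 = (-0.0457, -3.6044, -2.2406, -3.4930, -1.2266).
‖u_3‖ = 5.6320, so q_3 = (-0.0081, -0.6400, -0.3978, -0.6202, -0.2178).

q_3 = (-0.0081, -0.6400, -0.3978, -0.6202, -0.2178)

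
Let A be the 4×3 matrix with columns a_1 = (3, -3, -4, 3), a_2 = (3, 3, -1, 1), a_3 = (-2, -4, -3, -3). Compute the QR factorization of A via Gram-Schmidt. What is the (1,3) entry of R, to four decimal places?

a_1 = (3, -3, -4, 3); ‖a_1‖ = 6.5574, so e_1 = (0.4575, -0.4575, -0.6100, 0.4575).
r_{13} = e_1·a_3 = 1.3725.

r_{13} = 1.3725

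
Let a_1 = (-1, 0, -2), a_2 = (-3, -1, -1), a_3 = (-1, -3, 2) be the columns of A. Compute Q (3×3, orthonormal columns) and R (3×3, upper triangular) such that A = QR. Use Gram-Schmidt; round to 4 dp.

a_1 = (-1, 0, -2); ‖a_1‖ = 2.2361, so q_1 = (-0.4472, 0.0000, -0.8944).
q_1·a_2 = (-0.4472)·(-3) + 0.0000·(-1) + (-0.8944)·(-1) = 2.2361.
u_2 = a_2 − 2.2361·q_1 = (-2.0000, -1.0000, 1.0000).
‖u_2‖ = 2.4495, so q_2 = (-0.8165, -0.4082, 0.4082).
q_1·a_3 = (-0.4472)·(-1) + 0.0000·(-3) + (-0.8944)·2 = -1.3416; q_2·a_3 = (-0.8165)·(-1) + (-0.4082)·(-3) + 0.4082·2 = 2.8577.
u_3 = a_3 + 1.3416·q_1 − 2.8577·q_2 = (0.7333, -1.8333, -0.3667).
‖u_3‖ = 2.0083, so q_3 = (0.3651, -0.9129, -0.1826).

Q = [[-0.4472, -0.8165, 0.3651], [0.0000, -0.4082, -0.9129], [-0.8944, 0.4082, -0.1826]], R = [[2.2361, 2.2361, -1.3416], [0.0000, 2.4495, 2.8577], [0.0000, 0.0000, 2.0083]]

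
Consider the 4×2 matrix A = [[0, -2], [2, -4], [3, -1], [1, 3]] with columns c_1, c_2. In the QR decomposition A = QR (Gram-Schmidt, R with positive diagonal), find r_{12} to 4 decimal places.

q_1 = c_1/‖c_1‖ = (0, 2, 3, 1)/3.7417 = (0.0000, 0.5345, 0.8018, 0.2673).
r_{12} = q_1·c_2 = -2.1381.

r_{12} = -2.1381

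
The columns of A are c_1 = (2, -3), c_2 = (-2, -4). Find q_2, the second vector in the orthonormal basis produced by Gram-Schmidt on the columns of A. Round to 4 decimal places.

c_1 = (2, -3); ‖c_1‖ = 3.6056, so q_1 = (0.5547, -0.8321).
q_1·c_2 = 0.5547·(-2) + (-0.8321)·(-4) = 2.2188.
u_2 = c_2 − 2.2188·q_1 = (-3.2308, -2.1538).
‖u_2‖ = 3.8829, so q_2 = (-0.8321, -0.5547).

q_2 = (-0.8321, -0.5547)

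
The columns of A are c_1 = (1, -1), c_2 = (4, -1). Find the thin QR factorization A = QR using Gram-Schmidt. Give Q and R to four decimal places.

Q = [[0.7071, 0.7071], [-0.7071, 0.7071]], R = [[1.4142, 3.5355], [0.0000, 2.1213]]

c_1 = (1, -1); ‖c_1‖ = 1.4142, so q_1 = (0.7071, -0.7071).
q_1·c_2 = 0.7071·4 + (-0.7071)·(-1) = 3.5355.
u_2 = c_2 − 3.5355·q_1 = (1.5000, 1.5000).
‖u_2‖ = 2.1213, so q_2 = (0.7071, 0.7071).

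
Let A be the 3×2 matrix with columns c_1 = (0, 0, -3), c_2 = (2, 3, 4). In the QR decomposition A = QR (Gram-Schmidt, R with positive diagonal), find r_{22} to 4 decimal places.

c_1 = (0, 0, -3); ‖c_1‖ = 3.0000, so q_1 = (0.0000, 0.0000, -1.0000).
q_1·c_2 = 0.0000·2 + 0.0000·3 + (-1.0000)·4 = -4.0000.
u_2 = c_2 + 4.0000·q_1 = (2.0000, 3.0000, 0.0000).
r_{22} = ‖u_2‖ = 3.6056.

r_{22} = 3.6056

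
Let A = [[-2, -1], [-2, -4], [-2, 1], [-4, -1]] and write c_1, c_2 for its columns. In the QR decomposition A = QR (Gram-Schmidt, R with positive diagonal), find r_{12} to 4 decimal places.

c_1 = (-2, -2, -2, -4); ‖c_1‖ = 5.2915, so e_1 = (-0.3780, -0.3780, -0.3780, -0.7559).
r_{12} = e_1·c_2 = 2.2678.

r_{12} = 2.2678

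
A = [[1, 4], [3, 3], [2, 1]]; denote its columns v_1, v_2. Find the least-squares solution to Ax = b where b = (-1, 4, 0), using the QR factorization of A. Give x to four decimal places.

e_1 = v_1/‖v_1‖ = (1, 3, 2)/3.7417 = (0.2673, 0.8018, 0.5345).
r_{12} = e_1·v_2 = 4.0089.
u_2 = v_2 − 4.0089·e_1 = (2.9286, -0.2143, -1.1429).
‖u_2‖ = 3.1510, so e_2 = (0.9294, -0.0680, -0.3627).
Qᵀb = (2.9399, -1.2014).
Back-substitute: x_2 = -1.2014/3.1510 = -0.3813.
x_1 = (2.9399 − 4.0089·(-0.3813))/3.7417 = 1.1942.

x = (1.1942, -0.3813)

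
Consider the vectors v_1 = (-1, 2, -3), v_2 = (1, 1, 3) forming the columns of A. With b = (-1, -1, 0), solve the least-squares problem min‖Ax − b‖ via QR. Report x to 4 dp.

x = (-0.3000, -0.4000)

e_1 = v_1/‖v_1‖ = (-1, 2, -3)/3.7417 = (-0.2673, 0.5345, -0.8018).
r_{12} = e_1·v_2 = -2.1381.
u_2 = v_2 + 2.1381·e_1 = (0.4286, 2.1429, 1.2857).
‖u_2‖ = 2.5355, so e_2 = (0.1690, 0.8452, 0.5071).
Qᵀb = (-0.2673, -1.0142).
Back-substitute: x_2 = -1.0142/2.5355 = -0.4000.
x_1 = (-0.2673 + 2.1381·(-0.4000))/3.7417 = -0.3000.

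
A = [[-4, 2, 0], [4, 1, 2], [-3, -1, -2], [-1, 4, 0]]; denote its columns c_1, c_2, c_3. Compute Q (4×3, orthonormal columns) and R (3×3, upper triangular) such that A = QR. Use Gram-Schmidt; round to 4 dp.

Q = [[-0.6172, 0.3294, 0.6868], [0.6172, 0.3191, 0.2037], [-0.4629, -0.2933, -0.4732], [-0.1543, 0.8388, -0.5127]], R = [[6.4807, -0.7715, 2.1602], [0.0000, 4.6265, 1.2248], [0.0000, 0.0000, 1.3539]]

c_1 = (-4, 4, -3, -1); ‖c_1‖ = 6.4807, so q_1 = (-0.6172, 0.6172, -0.4629, -0.1543).
q_1·c_2 = (-0.6172)·2 + 0.6172·1 + (-0.4629)·(-1) + (-0.1543)·4 = -0.7715.
u_2 = c_2 + 0.7715·q_1 = (1.5238, 1.4762, -1.3571, 3.8810).
‖u_2‖ = 4.6265, so q_2 = (0.3294, 0.3191, -0.2933, 0.8388).
q_1·c_3 = (-0.6172)·0 + 0.6172·2 + (-0.4629)·(-2) + (-0.1543)·0 = 2.1602; q_2·c_3 = 0.3294·0 + 0.3191·2 + (-0.2933)·(-2) + 0.8388·0 = 1.2248.
u_3 = c_3 − 2.1602·q_1 − 1.2248·q_2 = (0.9299, 0.2759, -0.6407, -0.6941).
‖u_3‖ = 1.3539, so q_3 = (0.6868, 0.2037, -0.4732, -0.5127).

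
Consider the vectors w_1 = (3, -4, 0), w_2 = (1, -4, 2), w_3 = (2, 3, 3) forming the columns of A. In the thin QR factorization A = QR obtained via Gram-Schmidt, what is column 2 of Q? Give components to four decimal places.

w_1 = (3, -4, 0); ‖w_1‖ = 5.0000, so e_1 = (0.6000, -0.8000, 0.0000).
e_1·w_2 = 0.6000·1 + (-0.8000)·(-4) + 0.0000·2 = 3.8000.
u_2 = w_2 − 3.8000·e_1 = (-1.2800, -0.9600, 2.0000).
‖u_2‖ = 2.5612, so e_2 = (-0.4998, -0.3748, 0.7809).

e_2 = (-0.4998, -0.3748, 0.7809)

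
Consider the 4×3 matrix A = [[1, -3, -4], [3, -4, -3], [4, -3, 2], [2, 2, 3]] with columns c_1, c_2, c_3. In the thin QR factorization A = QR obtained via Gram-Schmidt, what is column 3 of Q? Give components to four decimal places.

e_3 = (-0.4703, -0.3686, 0.6373, -0.4866)

c_1 = (1, 3, 4, 2); ‖c_1‖ = 5.4772, so e_1 = (0.1826, 0.5477, 0.7303, 0.3651).
e_1·c_2 = 0.1826·(-3) + 0.5477·(-4) + 0.7303·(-3) + 0.3651·2 = -4.1992.
u_2 = c_2 + 4.1992·e_1 = (-2.2333, -1.7000, 0.0667, 3.5333).
‖u_2‖ = 4.5129, so e_2 = (-0.4949, -0.3767, 0.0148, 0.7829).
e_1·c_3 = 0.1826·(-4) + 0.5477·(-3) + 0.7303·2 + 0.3651·3 = 0.1826; e_2·c_3 = (-0.4949)·(-4) + (-0.3767)·(-3) + 0.0148·2 + 0.7829·3 = 5.4879.
u_3 = c_3 − 0.1826·e_1 − 5.4879·e_2 = (-1.3175, -1.0327, 1.7856, -1.3633).
‖u_3‖ = 2.8017, so e_3 = (-0.4703, -0.3686, 0.6373, -0.4866).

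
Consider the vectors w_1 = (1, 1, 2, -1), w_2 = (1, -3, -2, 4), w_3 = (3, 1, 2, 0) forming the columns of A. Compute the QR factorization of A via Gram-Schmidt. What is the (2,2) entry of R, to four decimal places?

r_{22} = 3.9641

e_1 = w_1/‖w_1‖ = (1, 1, 2, -1)/2.6458 = (0.3780, 0.3780, 0.7559, -0.3780).
r_{12} = e_1·w_2 = -3.7796.
u_2 = w_2 + 3.7796·e_1 = (2.4286, -1.5714, 0.8571, 2.5714).
r_{22} = ‖u_2‖ = 3.9641.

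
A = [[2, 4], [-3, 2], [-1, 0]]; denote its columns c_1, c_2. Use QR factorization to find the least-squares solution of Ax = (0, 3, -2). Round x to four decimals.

q_1 = c_1/‖c_1‖ = (2, -3, -1)/3.7417 = (0.5345, -0.8018, -0.2673).
r_{12} = q_1·c_2 = 0.5345.
u_2 = c_2 − 0.5345·q_1 = (3.7143, 2.4286, 0.1429).
‖u_2‖ = 4.4401, so q_2 = (0.8365, 0.5470, 0.0322).
Qᵀb = (-1.8708, 1.5765).
Back-substitute: x_2 = 1.5765/4.4401 = 0.3551.
x_1 = (-1.8708 − 0.5345·0.3551)/3.7417 = -0.5507.

x = (-0.5507, 0.3551)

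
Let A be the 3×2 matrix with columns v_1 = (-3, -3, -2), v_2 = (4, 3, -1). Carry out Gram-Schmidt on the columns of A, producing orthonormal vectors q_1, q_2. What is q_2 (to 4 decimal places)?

v_1 = (-3, -3, -2); ‖v_1‖ = 4.6904, so q_1 = (-0.6396, -0.6396, -0.4264).
q_1·v_2 = (-0.6396)·4 + (-0.6396)·3 + (-0.4264)·(-1) = -4.0508.
u_2 = v_2 + 4.0508·q_1 = (1.4091, 0.4091, -2.7273).
‖u_2‖ = 3.0969, so q_2 = (0.4550, 0.1321, -0.8806).

q_2 = (0.4550, 0.1321, -0.8806)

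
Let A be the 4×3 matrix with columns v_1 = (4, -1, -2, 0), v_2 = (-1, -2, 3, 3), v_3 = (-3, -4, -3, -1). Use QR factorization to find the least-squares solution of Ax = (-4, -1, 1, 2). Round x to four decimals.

x = (-0.6091, 0.4530, 0.2924)

v_1 = (4, -1, -2, 0); ‖v_1‖ = 4.5826, so e_1 = (0.8729, -0.2182, -0.4364, 0.0000).
e_1·v_2 = 0.8729·(-1) + (-0.2182)·(-2) + (-0.4364)·3 + 0.0000·3 = -1.7457.
u_2 = v_2 + 1.7457·e_1 = (0.5238, -2.3810, 2.2381, 3.0000).
‖u_2‖ = 4.4668, so e_2 = (0.1173, -0.5330, 0.5011, 0.6716).
e_1·v_3 = 0.8729·(-3) + (-0.2182)·(-4) + (-0.4364)·(-3) + 0.0000·(-1) = -0.4364; e_2·v_3 = 0.1173·(-3) + (-0.5330)·(-4) + 0.5011·(-3) + 0.6716·(-1) = -0.3944.
u_3 = v_3 + 0.4364·e_1 + 0.3944·e_2 = (-2.5728, -4.3055, -2.9928, -0.7351).
‖u_3‖ = 5.8868, so e_3 = (-0.4370, -0.7314, -0.5084, -0.1249).
Qᵀb = (-3.7097, 1.9083, 1.7214).
Back-substitute: x_3 = 1.7214/5.8868 = 0.2924.
x_2 = (1.9083 + 0.3944·0.2924)/4.4668 = 0.4530.
x_1 = (-3.7097 + 1.7457·0.4530 + 0.4364·0.2924)/4.5826 = -0.6091.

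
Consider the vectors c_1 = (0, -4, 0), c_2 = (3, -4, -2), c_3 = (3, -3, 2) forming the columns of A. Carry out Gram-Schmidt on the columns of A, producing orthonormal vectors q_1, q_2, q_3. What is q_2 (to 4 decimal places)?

q_1 = c_1/‖c_1‖ = (0, -4, 0)/4.0000 = (0.0000, -1.0000, 0.0000).
r_{12} = q_1·c_2 = 4.0000.
u_2 = c_2 − 4.0000·q_1 = (3.0000, 0.0000, -2.0000).
‖u_2‖ = 3.6056, so q_2 = (0.8321, 0.0000, -0.5547).

q_2 = (0.8321, 0.0000, -0.5547)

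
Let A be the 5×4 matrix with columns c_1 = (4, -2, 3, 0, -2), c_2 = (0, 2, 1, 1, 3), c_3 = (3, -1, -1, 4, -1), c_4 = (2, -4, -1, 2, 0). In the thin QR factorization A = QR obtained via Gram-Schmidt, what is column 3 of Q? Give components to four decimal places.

q_3 = (0.2881, -0.0629, -0.4758, 0.8253, -0.0746)

c_1 = (4, -2, 3, 0, -2); ‖c_1‖ = 5.7446, so q_1 = (0.6963, -0.3482, 0.5222, 0.0000, -0.3482).
q_1·c_2 = 0.6963·0 + (-0.3482)·2 + 0.5222·1 + 0.0000·1 + (-0.3482)·3 = -1.2185.
u_2 = c_2 + 1.2185·q_1 = (0.8485, 1.5758, 1.6364, 1.0000, 2.5758).
‖u_2‖ = 3.6763, so q_2 = (0.2308, 0.4286, 0.4451, 0.2720, 0.7006).
q_1·c_3 = 0.6963·3 + (-0.3482)·(-1) + 0.5222·(-1) + 0.0000·4 + (-0.3482)·(-1) = 2.2630; q_2·c_3 = 0.2308·3 + 0.4286·(-1) + 0.4451·(-1) + 0.2720·4 + 0.7006·(-1) = 0.2061.
u_3 = c_3 − 2.2630·q_1 − 0.2061·q_2 = (1.3767, -0.3004, -2.2735, 3.9439, -0.3565).
‖u_3‖ = 4.7787, so q_3 = (0.2881, -0.0629, -0.4758, 0.8253, -0.0746).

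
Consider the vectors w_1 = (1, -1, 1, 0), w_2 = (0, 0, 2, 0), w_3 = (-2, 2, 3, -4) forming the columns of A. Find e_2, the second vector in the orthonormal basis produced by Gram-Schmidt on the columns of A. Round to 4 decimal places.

e_1 = w_1/‖w_1‖ = (1, -1, 1, 0)/1.7321 = (0.5774, -0.5774, 0.5774, 0.0000).
r_{12} = e_1·w_2 = 1.1547.
u_2 = w_2 − 1.1547·e_1 = (-0.6667, 0.6667, 1.3333, 0.0000).
‖u_2‖ = 1.6330, so e_2 = (-0.4082, 0.4082, 0.8165, 0.0000).

e_2 = (-0.4082, 0.4082, 0.8165, 0.0000)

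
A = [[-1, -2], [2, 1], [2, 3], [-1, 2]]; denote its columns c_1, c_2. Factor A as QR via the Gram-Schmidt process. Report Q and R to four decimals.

Q = [[-0.3162, -0.3523], [0.6325, -0.1762], [0.6325, 0.4111], [-0.3162, 0.8221]], R = [[3.1623, 2.5298], [0.0000, 3.4059]]

c_1 = (-1, 2, 2, -1); ‖c_1‖ = 3.1623, so e_1 = (-0.3162, 0.6325, 0.6325, -0.3162).
e_1·c_2 = (-0.3162)·(-2) + 0.6325·1 + 0.6325·3 + (-0.3162)·2 = 2.5298.
u_2 = c_2 − 2.5298·e_1 = (-1.2000, -0.6000, 1.4000, 2.8000).
‖u_2‖ = 3.4059, so e_2 = (-0.3523, -0.1762, 0.4111, 0.8221).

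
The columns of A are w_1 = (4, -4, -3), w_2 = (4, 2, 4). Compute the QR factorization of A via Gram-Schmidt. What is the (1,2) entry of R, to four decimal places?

r_{12} = -0.6247

q_1 = w_1/‖w_1‖ = (4, -4, -3)/6.4031 = (0.6247, -0.6247, -0.4685).
r_{12} = q_1·w_2 = -0.6247.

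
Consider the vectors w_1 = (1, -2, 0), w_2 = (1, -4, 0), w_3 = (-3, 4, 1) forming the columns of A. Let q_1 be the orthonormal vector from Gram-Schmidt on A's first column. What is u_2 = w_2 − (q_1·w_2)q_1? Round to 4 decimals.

q_1 = w_1/‖w_1‖ = (1, -2, 0)/2.2361 = (0.4472, -0.8944, 0.0000).
r_{12} = q_1·w_2 = 4.0249.
u_2 = w_2 − 4.0249·q_1 = (-0.8000, -0.4000, 0.0000).

u_2 = (-0.8000, -0.4000, 0.0000)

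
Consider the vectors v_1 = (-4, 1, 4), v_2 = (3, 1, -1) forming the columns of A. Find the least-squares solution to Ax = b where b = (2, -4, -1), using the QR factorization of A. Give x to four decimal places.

x = (-0.9493, -1.0217)

e_1 = v_1/‖v_1‖ = (-4, 1, 4)/5.7446 = (-0.6963, 0.1741, 0.6963).
r_{12} = e_1·v_2 = -2.6112.
u_2 = v_2 + 2.6112·e_1 = (1.1818, 1.4545, 0.8182).
‖u_2‖ = 2.0449, so e_2 = (0.5779, 0.7113, 0.4001).
Qᵀb = (-2.7852, -2.0894).
Back-substitute: x_2 = -2.0894/2.0449 = -1.0217.
x_1 = (-2.7852 + 2.6112·(-1.0217))/5.7446 = -0.9493.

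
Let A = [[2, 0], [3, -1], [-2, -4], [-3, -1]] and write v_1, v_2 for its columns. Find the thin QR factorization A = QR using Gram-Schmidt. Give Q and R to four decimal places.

Q = [[0.3922, -0.1561], [0.5883, -0.4879], [-0.3922, -0.8586], [-0.5883, -0.0195]], R = [[5.0990, 1.5689], [0.0000, 3.9419]]

q_1 = v_1/‖v_1‖ = (2, 3, -2, -3)/5.0990 = (0.3922, 0.5883, -0.3922, -0.5883).
r_{12} = q_1·v_2 = 1.5689.
u_2 = v_2 − 1.5689·q_1 = (-0.6154, -1.9231, -3.3846, -0.0769).
‖u_2‖ = 3.9419, so q_2 = (-0.1561, -0.4879, -0.8586, -0.0195).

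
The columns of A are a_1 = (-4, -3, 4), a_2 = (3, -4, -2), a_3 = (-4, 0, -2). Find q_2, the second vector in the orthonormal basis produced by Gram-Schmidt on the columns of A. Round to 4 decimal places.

q_2 = (0.4237, -0.8754, -0.2328)

q_1 = a_1/‖a_1‖ = (-4, -3, 4)/6.4031 = (-0.6247, -0.4685, 0.6247).
r_{12} = q_1·a_2 = -1.2494.
u_2 = a_2 + 1.2494·q_1 = (2.2195, -4.5854, -1.2195).
‖u_2‖ = 5.2382, so q_2 = (0.4237, -0.8754, -0.2328).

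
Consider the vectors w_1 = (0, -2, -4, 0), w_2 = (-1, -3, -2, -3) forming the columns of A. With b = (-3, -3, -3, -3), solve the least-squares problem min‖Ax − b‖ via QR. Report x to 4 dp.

x = (0.1364, 1.0909)

w_1 = (0, -2, -4, 0); ‖w_1‖ = 4.4721, so q_1 = (0.0000, -0.4472, -0.8944, 0.0000).
q_1·w_2 = 0.0000·(-1) + (-0.4472)·(-3) + (-0.8944)·(-2) + 0.0000·(-3) = 3.1305.
u_2 = w_2 − 3.1305·q_1 = (-1.0000, -1.6000, 0.8000, -3.0000).
‖u_2‖ = 3.6332, so q_2 = (-0.2752, -0.4404, 0.2202, -0.8257).
Qᵀb = (4.0249, 3.9635).
Back-substitute: x_2 = 3.9635/3.6332 = 1.0909.
x_1 = (4.0249 − 3.1305·1.0909)/4.4721 = 0.1364.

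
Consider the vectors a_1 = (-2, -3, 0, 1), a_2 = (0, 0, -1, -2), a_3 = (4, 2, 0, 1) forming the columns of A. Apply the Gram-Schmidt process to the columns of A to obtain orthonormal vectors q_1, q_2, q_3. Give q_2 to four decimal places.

q_2 = (-0.1316, -0.1974, -0.4606, -0.8553)

a_1 = (-2, -3, 0, 1); ‖a_1‖ = 3.7417, so q_1 = (-0.5345, -0.8018, 0.0000, 0.2673).
q_1·a_2 = (-0.5345)·0 + (-0.8018)·0 + 0.0000·(-1) + 0.2673·(-2) = -0.5345.
u_2 = a_2 + 0.5345·q_1 = (-0.2857, -0.4286, -1.0000, -1.8571).
‖u_2‖ = 2.1712, so q_2 = (-0.1316, -0.1974, -0.4606, -0.8553).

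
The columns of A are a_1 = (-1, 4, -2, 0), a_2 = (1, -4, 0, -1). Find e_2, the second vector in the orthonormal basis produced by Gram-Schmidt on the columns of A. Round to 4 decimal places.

e_2 = (0.0925, -0.3701, -0.7865, -0.4858)

a_1 = (-1, 4, -2, 0); ‖a_1‖ = 4.5826, so e_1 = (-0.2182, 0.8729, -0.4364, 0.0000).
e_1·a_2 = (-0.2182)·1 + 0.8729·(-4) + (-0.4364)·0 + 0.0000·(-1) = -3.7097.
u_2 = a_2 + 3.7097·e_1 = (0.1905, -0.7619, -1.6190, -1.0000).
‖u_2‖ = 2.0587, so e_2 = (0.0925, -0.3701, -0.7865, -0.4858).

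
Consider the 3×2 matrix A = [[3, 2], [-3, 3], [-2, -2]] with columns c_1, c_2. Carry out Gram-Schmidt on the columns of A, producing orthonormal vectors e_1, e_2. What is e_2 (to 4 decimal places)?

e_1 = c_1/‖c_1‖ = (3, -3, -2)/4.6904 = (0.6396, -0.6396, -0.4264).
r_{12} = e_1·c_2 = 0.2132.
u_2 = c_2 − 0.2132·e_1 = (1.8636, 3.1364, -1.9091).
‖u_2‖ = 4.1176, so e_2 = (0.4526, 0.7617, -0.4636).

e_2 = (0.4526, 0.7617, -0.4636)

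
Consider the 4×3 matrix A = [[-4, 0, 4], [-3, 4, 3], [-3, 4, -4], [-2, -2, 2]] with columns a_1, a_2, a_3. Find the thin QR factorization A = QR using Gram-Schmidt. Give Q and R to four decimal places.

a_1 = (-4, -3, -3, -2); ‖a_1‖ = 6.1644, so e_1 = (-0.6489, -0.4867, -0.4867, -0.3244).
e_1·a_2 = (-0.6489)·0 + (-0.4867)·4 + (-0.4867)·4 + (-0.3244)·(-2) = -3.2444.
u_2 = a_2 + 3.2444·e_1 = (-2.1053, 2.4211, 2.4211, -3.0526).
‖u_2‖ = 5.0471, so e_2 = (-0.4171, 0.4797, 0.4797, -0.6048).
e_1·a_3 = (-0.6489)·4 + (-0.4867)·3 + (-0.4867)·(-4) + (-0.3244)·2 = -2.7578; e_2·a_3 = (-0.4171)·4 + 0.4797·3 + 0.4797·(-4) + (-0.6048)·2 = -3.3578.
u_3 = a_3 + 2.7578·e_1 + 3.3578·e_2 = (0.8099, 3.2686, -3.7314, -0.9256).
‖u_3‖ = 5.1108, so e_3 = (0.1585, 0.6396, -0.7301, -0.1811).

Q = [[-0.6489, -0.4171, 0.1585], [-0.4867, 0.4797, 0.6396], [-0.4867, 0.4797, -0.7301], [-0.3244, -0.6048, -0.1811]], R = [[6.1644, -3.2444, -2.7578], [0.0000, 5.0471, -3.3578], [0.0000, 0.0000, 5.1108]]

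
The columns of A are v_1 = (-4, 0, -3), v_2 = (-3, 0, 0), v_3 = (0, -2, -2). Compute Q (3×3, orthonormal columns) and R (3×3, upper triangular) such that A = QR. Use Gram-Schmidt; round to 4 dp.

q_1 = v_1/‖v_1‖ = (-4, 0, -3)/5.0000 = (-0.8000, 0.0000, -0.6000).
r_{12} = q_1·v_2 = 2.4000.
u_2 = v_2 − 2.4000·q_1 = (-1.0800, 0.0000, 1.4400).
‖u_2‖ = 1.8000, so q_2 = (-0.6000, 0.0000, 0.8000).
r_{13} = q_1·v_3 = 1.2000; r_{23} = q_2·v_3 = -1.6000.
u_3 = v_3 − 1.2000·q_1 + 1.6000·q_2 = (0.0000, -2.0000, 0.0000).
‖u_3‖ = 2.0000, so q_3 = (0.0000, -1.0000, 0.0000).

Q = [[-0.8000, -0.6000, 0.0000], [0.0000, 0.0000, -1.0000], [-0.6000, 0.8000, 0.0000]], R = [[5.0000, 2.4000, 1.2000], [0.0000, 1.8000, -1.6000], [0.0000, 0.0000, 2.0000]]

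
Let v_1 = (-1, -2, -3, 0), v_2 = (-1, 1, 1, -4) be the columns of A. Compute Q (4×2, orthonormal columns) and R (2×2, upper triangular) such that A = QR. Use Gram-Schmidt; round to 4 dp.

Q = [[-0.2673, -0.3043], [-0.5345, 0.1014], [-0.8018, 0.0338], [0.0000, -0.9466]], R = [[3.7417, -1.0690], [0.0000, 4.2258]]

v_1 = (-1, -2, -3, 0); ‖v_1‖ = 3.7417, so q_1 = (-0.2673, -0.5345, -0.8018, 0.0000).
q_1·v_2 = (-0.2673)·(-1) + (-0.5345)·1 + (-0.8018)·1 + 0.0000·(-4) = -1.0690.
u_2 = v_2 + 1.0690·q_1 = (-1.2857, 0.4286, 0.1429, -4.0000).
‖u_2‖ = 4.2258, so q_2 = (-0.3043, 0.1014, 0.0338, -0.9466).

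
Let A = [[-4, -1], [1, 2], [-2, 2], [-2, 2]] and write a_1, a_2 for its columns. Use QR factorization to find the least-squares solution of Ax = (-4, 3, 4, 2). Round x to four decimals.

e_1 = a_1/‖a_1‖ = (-4, 1, -2, -2)/5.0000 = (-0.8000, 0.2000, -0.4000, -0.4000).
r_{12} = e_1·a_2 = -0.4000.
u_2 = a_2 + 0.4000·e_1 = (-1.3200, 2.0800, 1.8400, 1.8400).
‖u_2‖ = 3.5833, so e_2 = (-0.3684, 0.5805, 0.5135, 0.5135).
Qᵀb = (1.4000, 6.2959).
Back-substitute: x_2 = 6.2959/3.5833 = 1.7570.
x_1 = (1.4000 + 0.4000·1.7570)/5.0000 = 0.4206.

x = (0.4206, 1.7570)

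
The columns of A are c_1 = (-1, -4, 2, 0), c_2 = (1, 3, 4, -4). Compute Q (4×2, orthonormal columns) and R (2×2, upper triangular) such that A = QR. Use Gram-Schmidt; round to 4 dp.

e_1 = c_1/‖c_1‖ = (-1, -4, 2, 0)/4.5826 = (-0.2182, -0.8729, 0.4364, 0.0000).
r_{12} = e_1·c_2 = -1.0911.
u_2 = c_2 + 1.0911·e_1 = (0.7619, 2.0476, 4.4762, -4.0000).
‖u_2‖ = 6.3882, so e_2 = (0.1193, 0.3205, 0.7007, -0.6262).

Q = [[-0.2182, 0.1193], [-0.8729, 0.3205], [0.4364, 0.7007], [0.0000, -0.6262]], R = [[4.5826, -1.0911], [0.0000, 6.3882]]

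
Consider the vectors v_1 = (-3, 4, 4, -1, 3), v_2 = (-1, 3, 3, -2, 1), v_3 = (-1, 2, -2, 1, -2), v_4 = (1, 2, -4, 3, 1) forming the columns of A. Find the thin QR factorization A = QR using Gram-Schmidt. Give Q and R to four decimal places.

e_1 = v_1/‖v_1‖ = (-3, 4, 4, -1, 3)/7.1414 = (-0.4201, 0.5601, 0.5601, -0.1400, 0.4201).
r_{12} = e_1·v_2 = 4.4809.
u_2 = v_2 − 4.4809·e_1 = (0.8824, 0.4902, 0.4902, -1.3725, -0.8824).
‖u_2‖ = 1.9803, so e_2 = (0.4456, 0.2475, 0.2475, -0.6931, -0.4456).
r_{13} = e_1·v_3 = -0.5601; r_{23} = e_2·v_3 = -0.2475.
u_3 = v_3 + 0.5601·e_1 + 0.2475·e_2 = (-1.1250, 2.3750, -1.6250, 0.7500, -1.8750).
‖u_3‖ = 3.6912, so e_3 = (-0.3048, 0.6434, -0.4402, 0.2032, -0.5080).
r_{14} = e_1·v_4 = -1.5403; r_{24} = e_2·v_4 = -2.5744; r_{34} = e_3·v_4 = 2.8446.
u_4 = v_4 + 1.5403·e_1 + 2.5744·e_2 − 2.8446·e_3 = (2.3670, 1.6697, -1.2477, 0.4220, 1.9450).
‖u_4‖ = 3.7294, so e_4 = (0.6347, 0.4477, -0.3346, 0.1132, 0.5215).

Q = [[-0.4201, 0.4456, -0.3048, 0.6347], [0.5601, 0.2475, 0.6434, 0.4477], [0.5601, 0.2475, -0.4402, -0.3346], [-0.1400, -0.6931, 0.2032, 0.1132], [0.4201, -0.4456, -0.5080, 0.5215]], R = [[7.1414, 4.4809, -0.5601, -1.5403], [0.0000, 1.9803, -0.2475, -2.5744], [0.0000, 0.0000, 3.6912, 2.8446], [0.0000, 0.0000, 0.0000, 3.7294]]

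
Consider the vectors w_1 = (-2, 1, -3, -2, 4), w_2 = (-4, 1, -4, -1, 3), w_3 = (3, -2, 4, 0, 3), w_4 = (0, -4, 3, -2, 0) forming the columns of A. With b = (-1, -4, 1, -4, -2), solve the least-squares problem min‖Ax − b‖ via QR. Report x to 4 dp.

w_1 = (-2, 1, -3, -2, 4); ‖w_1‖ = 5.8310, so e_1 = (-0.3430, 0.1715, -0.5145, -0.3430, 0.6860).
e_1·w_2 = (-0.3430)·(-4) + 0.1715·1 + (-0.5145)·(-4) + (-0.3430)·(-1) + 0.6860·3 = 6.0025.
u_2 = w_2 − 6.0025·e_1 = (-1.9412, -0.0294, -0.9118, 1.0588, -1.1176).
‖u_2‖ = 2.6402, so e_2 = (-0.7352, -0.0111, -0.3453, 0.4010, -0.4233).
e_1·w_3 = (-0.3430)·3 + 0.1715·(-2) + (-0.5145)·4 + (-0.3430)·0 + 0.6860·3 = -1.3720; e_2·w_3 = (-0.7352)·3 + (-0.0111)·(-2) + (-0.3453)·4 + 0.4010·0 + (-0.4233)·3 = -4.8348.
u_3 = w_3 + 1.3720·e_1 + 4.8348·e_2 = (-1.0253, -1.8186, 1.6245, 1.4684, 1.8945).
‖u_3‖ = 3.5697, so e_3 = (-0.2872, -0.5094, 0.4551, 0.4113, 0.5307).
e_1·w_4 = (-0.3430)·0 + 0.1715·(-4) + (-0.5145)·3 + (-0.3430)·(-2) + 0.6860·0 = -1.5435; e_2·w_4 = (-0.7352)·0 + (-0.0111)·(-4) + (-0.3453)·3 + 0.4010·(-2) + (-0.4233)·0 = -1.7935; e_3·w_4 = (-0.2872)·0 + (-0.5094)·(-4) + 0.4551·3 + 0.4113·(-2) + 0.5307·0 = 2.5803.
u_4 = w_4 + 1.5435·e_1 + 1.7935·e_2 − 2.5803·e_3 = (-1.1070, -2.4407, 0.4123, -2.8715, -1.0699).
‖u_4‖ = 4.0918, so e_4 = (-0.2705, -0.5965, 0.1008, -0.7018, -0.2615).
Qᵀb = (-0.8575, -0.3231, 0.0733, 6.0873).
Back-substitute: x_4 = 6.0873/4.0918 = 1.4877.
x_3 = (0.0733 − 2.5803·1.4877)/3.5697 = -1.0548.
x_2 = (-0.3231 + 4.8348·(-1.0548) + 1.7935·1.4877)/2.6402 = -1.0434.
x_1 = (-0.8575 − 6.0025·(-1.0434) + 1.3720·(-1.0548) + 1.5435·1.4877)/5.8310 = 1.0726.

x = (1.0726, -1.0434, -1.0548, 1.4877)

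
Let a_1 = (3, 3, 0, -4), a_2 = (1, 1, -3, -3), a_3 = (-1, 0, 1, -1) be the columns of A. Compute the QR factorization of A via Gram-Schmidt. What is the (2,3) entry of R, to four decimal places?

r_{23} = -0.4726

a_1 = (3, 3, 0, -4); ‖a_1‖ = 5.8310, so q_1 = (0.5145, 0.5145, 0.0000, -0.6860).
q_1·a_2 = 0.5145·1 + 0.5145·1 + 0.0000·(-3) + (-0.6860)·(-3) = 3.0870.
u_2 = a_2 − 3.0870·q_1 = (-0.5882, -0.5882, -3.0000, -0.8824).
‖u_2‖ = 3.2358, so q_2 = (-0.1818, -0.1818, -0.9271, -0.2727).
r_{23} = q_2·a_3 = -0.4726.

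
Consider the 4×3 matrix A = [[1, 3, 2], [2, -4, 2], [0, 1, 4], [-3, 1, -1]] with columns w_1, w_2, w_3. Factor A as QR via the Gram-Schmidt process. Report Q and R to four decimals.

Q = [[0.2673, 0.7541, 0.0905], [0.5345, -0.6033, 0.3575], [0.0000, 0.2112, 0.8899], [-0.8018, -0.1508, 0.2685]], R = [[3.7417, -2.1381, 2.4054], [0.0000, 4.7359, 1.2971], [0.0000, 0.0000, 4.1871]]

w_1 = (1, 2, 0, -3); ‖w_1‖ = 3.7417, so e_1 = (0.2673, 0.5345, 0.0000, -0.8018).
e_1·w_2 = 0.2673·3 + 0.5345·(-4) + 0.0000·1 + (-0.8018)·1 = -2.1381.
u_2 = w_2 + 2.1381·e_1 = (3.5714, -2.8571, 1.0000, -0.7143).
‖u_2‖ = 4.7359, so e_2 = (0.7541, -0.6033, 0.2112, -0.1508).
e_1·w_3 = 0.2673·2 + 0.5345·2 + 0.0000·4 + (-0.8018)·(-1) = 2.4054; e_2·w_3 = 0.7541·2 + (-0.6033)·2 + 0.2112·4 + (-0.1508)·(-1) = 1.2971.
u_3 = w_3 − 2.4054·e_1 − 1.2971·e_2 = (0.3790, 1.4968, 3.7261, 1.1242).
‖u_3‖ = 4.1871, so e_3 = (0.0905, 0.3575, 0.8899, 0.2685).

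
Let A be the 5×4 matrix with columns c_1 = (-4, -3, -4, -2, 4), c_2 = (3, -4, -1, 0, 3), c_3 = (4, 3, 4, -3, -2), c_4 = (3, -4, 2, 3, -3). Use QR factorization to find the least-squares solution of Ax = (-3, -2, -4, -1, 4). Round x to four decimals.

c_1 = (-4, -3, -4, -2, 4); ‖c_1‖ = 7.8102, so q_1 = (-0.5121, -0.3841, -0.5121, -0.2561, 0.5121).
q_1·c_2 = (-0.5121)·3 + (-0.3841)·(-4) + (-0.5121)·(-1) + (-0.2561)·0 + 0.5121·3 = 2.0486.
u_2 = c_2 − 2.0486·q_1 = (4.0492, -3.2131, 0.0492, 0.5246, 1.9508).
‖u_2‖ = 5.5501, so q_2 = (0.7296, -0.5789, 0.0089, 0.0945, 0.3515).
q_1·c_3 = (-0.5121)·4 + (-0.3841)·3 + (-0.5121)·4 + (-0.2561)·(-3) + 0.5121·(-2) = -5.5056; q_2·c_3 = 0.7296·4 + (-0.5789)·3 + 0.0089·4 + 0.0945·(-3) + 0.3515·(-2) = 0.2304.
u_3 = c_3 + 5.5056·q_1 − 0.2304·q_2 = (1.0122, 1.0186, 1.1783, -4.4316, 0.7387).
‖u_3‖ = 4.8616, so q_3 = (0.2082, 0.2095, 0.2424, -0.9115, 0.1519).
q_1·c_4 = (-0.5121)·3 + (-0.3841)·(-4) + (-0.5121)·2 + (-0.2561)·3 + 0.5121·(-3) = -3.3290; q_2·c_4 = 0.7296·3 + (-0.5789)·(-4) + 0.0089·2 + 0.0945·3 + 0.3515·(-3) = 3.7512; q_3·c_4 = 0.2082·3 + 0.2095·(-4) + 0.2424·2 + (-0.9115)·3 + 0.1519·(-3) = -2.9192.
u_4 = c_4 + 3.3290·q_1 − 3.7512·q_2 + 2.9192·q_3 = (-0.8339, -2.4953, 0.9694, -0.8680, -2.1701).
‖u_4‖ = 3.6503, so q_4 = (-0.2285, -0.6836, 0.2656, -0.2378, -0.5945).
Qᵀb = (6.6579, 0.2452, -0.4938, -1.1499).
Back-substitute: x_4 = -1.1499/3.6503 = -0.3150.
x_3 = (-0.4938 + 2.9192·(-0.3150))/4.8616 = -0.2907.
x_2 = (0.2452 − 0.2304·(-0.2907) − 3.7512·(-0.3150))/5.5501 = 0.2692.
x_1 = (6.6579 − 2.0486·0.2692 + 5.5056·(-0.2907) + 3.3290·(-0.3150))/7.8102 = 0.4427.

x = (0.4427, 0.2692, -0.2907, -0.3150)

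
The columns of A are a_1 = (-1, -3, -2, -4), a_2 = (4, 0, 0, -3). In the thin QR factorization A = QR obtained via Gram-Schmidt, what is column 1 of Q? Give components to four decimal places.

e_1 = a_1/‖a_1‖ = (-1, -3, -2, -4)/5.4772 = (-0.1826, -0.5477, -0.3651, -0.7303).

e_1 = (-0.1826, -0.5477, -0.3651, -0.7303)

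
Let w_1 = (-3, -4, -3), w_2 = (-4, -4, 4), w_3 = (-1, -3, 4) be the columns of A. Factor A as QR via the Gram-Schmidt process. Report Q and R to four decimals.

w_1 = (-3, -4, -3); ‖w_1‖ = 5.8310, so q_1 = (-0.5145, -0.6860, -0.5145).
q_1·w_2 = (-0.5145)·(-4) + (-0.6860)·(-4) + (-0.5145)·4 = 2.7440.
u_2 = w_2 − 2.7440·q_1 = (-2.5882, -2.1176, 5.4118).
‖u_2‖ = 6.3616, so q_2 = (-0.4068, -0.3329, 0.8507).
q_1·w_3 = (-0.5145)·(-1) + (-0.6860)·(-3) + (-0.5145)·4 = 0.5145; q_2·w_3 = (-0.4068)·(-1) + (-0.3329)·(-3) + 0.8507·4 = 4.8082.
u_3 = w_3 − 0.5145·q_1 − 4.8082·q_2 = (1.2209, -1.0465, 0.1744).
‖u_3‖ = 1.6175, so q_3 = (0.7548, -0.6470, 0.1078).

Q = [[-0.5145, -0.4068, 0.7548], [-0.6860, -0.3329, -0.6470], [-0.5145, 0.8507, 0.1078]], R = [[5.8310, 2.7440, 0.5145], [0.0000, 6.3616, 4.8082], [0.0000, 0.0000, 1.6175]]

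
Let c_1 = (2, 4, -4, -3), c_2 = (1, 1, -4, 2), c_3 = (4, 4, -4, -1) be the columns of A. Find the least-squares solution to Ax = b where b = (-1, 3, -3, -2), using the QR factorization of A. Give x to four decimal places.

x = (1.3714, 0.3841, -0.9270)

c_1 = (2, 4, -4, -3); ‖c_1‖ = 6.7082, so q_1 = (0.2981, 0.5963, -0.5963, -0.4472).
q_1·c_2 = 0.2981·1 + 0.5963·1 + (-0.5963)·(-4) + (-0.4472)·2 = 2.3851.
u_2 = c_2 − 2.3851·q_1 = (0.2889, -0.4222, -2.5778, 3.0667).
‖u_2‖ = 4.0387, so q_2 = (0.0715, -0.1045, -0.6383, 0.7593).
q_1·c_3 = 0.2981·4 + 0.5963·4 + (-0.5963)·(-4) + (-0.4472)·(-1) = 6.4101; q_2·c_3 = 0.0715·4 + (-0.1045)·4 + (-0.6383)·(-4) + 0.7593·(-1) = 1.6617.
u_3 = c_3 − 6.4101·q_1 − 1.6617·q_2 = (1.9700, 0.3515, 0.8828, 0.6049).
‖u_3‖ = 2.2693, so q_3 = (0.8681, 0.1549, 0.3890, 0.2666).
Qᵀb = (4.1740, 0.0110, -2.1036).
Back-substitute: x_3 = -2.1036/2.2693 = -0.9270.
x_2 = (0.0110 − 1.6617·(-0.9270))/4.0387 = 0.3841.
x_1 = (4.1740 − 2.3851·0.3841 − 6.4101·(-0.9270))/6.7082 = 1.3714.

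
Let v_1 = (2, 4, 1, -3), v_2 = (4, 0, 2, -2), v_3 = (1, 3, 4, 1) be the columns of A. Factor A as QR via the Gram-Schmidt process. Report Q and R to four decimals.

v_1 = (2, 4, 1, -3); ‖v_1‖ = 5.4772, so q_1 = (0.3651, 0.7303, 0.1826, -0.5477).
q_1·v_2 = 0.3651·4 + 0.7303·0 + 0.1826·2 + (-0.5477)·(-2) = 2.9212.
u_2 = v_2 − 2.9212·q_1 = (2.9333, -2.1333, 1.4667, -0.4000).
‖u_2‖ = 3.9328, so q_2 = (0.7459, -0.5425, 0.3729, -0.1017).
q_1·v_3 = 0.3651·1 + 0.7303·3 + 0.1826·4 + (-0.5477)·1 = 2.7386; q_2·v_3 = 0.7459·1 + (-0.5425)·3 + 0.3729·4 + (-0.1017)·1 = 0.5085.
u_3 = v_3 − 2.7386·q_1 − 0.5085·q_2 = (-0.3793, 1.2759, 3.3103, 2.5517).
‖u_3‖ = 4.3865, so q_3 = (-0.0865, 0.2909, 0.7547, 0.5817).

Q = [[0.3651, 0.7459, -0.0865], [0.7303, -0.5425, 0.2909], [0.1826, 0.3729, 0.7547], [-0.5477, -0.1017, 0.5817]], R = [[5.4772, 2.9212, 2.7386], [0.0000, 3.9328, 0.5085], [0.0000, 0.0000, 4.3865]]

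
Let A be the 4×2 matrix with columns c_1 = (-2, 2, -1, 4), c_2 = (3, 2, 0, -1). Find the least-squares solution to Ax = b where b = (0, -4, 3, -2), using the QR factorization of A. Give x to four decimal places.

c_1 = (-2, 2, -1, 4); ‖c_1‖ = 5.0000, so q_1 = (-0.4000, 0.4000, -0.2000, 0.8000).
q_1·c_2 = (-0.4000)·3 + 0.4000·2 + (-0.2000)·0 + 0.8000·(-1) = -1.2000.
u_2 = c_2 + 1.2000·q_1 = (2.5200, 2.4800, -0.2400, -0.0400).
‖u_2‖ = 3.5440, so q_2 = (0.7111, 0.6998, -0.0677, -0.0113).
Qᵀb = (-3.8000, -2.9797).
Back-substitute: x_2 = -2.9797/3.5440 = -0.8408.
x_1 = (-3.8000 + 1.2000·(-0.8408))/5.0000 = -0.9618.

x = (-0.9618, -0.8408)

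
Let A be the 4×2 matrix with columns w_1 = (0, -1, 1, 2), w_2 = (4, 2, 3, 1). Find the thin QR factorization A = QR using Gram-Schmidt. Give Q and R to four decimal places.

w_1 = (0, -1, 1, 2); ‖w_1‖ = 2.4495, so e_1 = (0.0000, -0.4082, 0.4082, 0.8165).
e_1·w_2 = 0.0000·4 + (-0.4082)·2 + 0.4082·3 + 0.8165·1 = 1.2247.
u_2 = w_2 − 1.2247·e_1 = (4.0000, 2.5000, 2.5000, 0.0000).
‖u_2‖ = 5.3385, so e_2 = (0.7493, 0.4683, 0.4683, 0.0000).

Q = [[0.0000, 0.7493], [-0.4082, 0.4683], [0.4082, 0.4683], [0.8165, 0.0000]], R = [[2.4495, 1.2247], [0.0000, 5.3385]]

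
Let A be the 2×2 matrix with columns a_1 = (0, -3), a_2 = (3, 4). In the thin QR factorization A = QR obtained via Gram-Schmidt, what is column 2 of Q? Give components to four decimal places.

e_2 = (1.0000, 0.0000)

e_1 = a_1/‖a_1‖ = (0, -3)/3.0000 = (0.0000, -1.0000).
r_{12} = e_1·a_2 = -4.0000.
u_2 = a_2 + 4.0000·e_1 = (3.0000, 0.0000).
‖u_2‖ = 3.0000, so e_2 = (1.0000, 0.0000).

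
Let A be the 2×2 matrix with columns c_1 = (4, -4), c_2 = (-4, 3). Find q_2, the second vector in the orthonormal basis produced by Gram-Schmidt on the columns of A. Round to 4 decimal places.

q_2 = (-0.7071, -0.7071)

q_1 = c_1/‖c_1‖ = (4, -4)/5.6569 = (0.7071, -0.7071).
r_{12} = q_1·c_2 = -4.9497.
u_2 = c_2 + 4.9497·q_1 = (-0.5000, -0.5000).
‖u_2‖ = 0.7071, so q_2 = (-0.7071, -0.7071).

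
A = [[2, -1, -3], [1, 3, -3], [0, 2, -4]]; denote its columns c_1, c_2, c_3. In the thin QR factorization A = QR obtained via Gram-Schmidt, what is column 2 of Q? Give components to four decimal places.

e_1 = c_1/‖c_1‖ = (2, 1, 0)/2.2361 = (0.8944, 0.4472, 0.0000).
r_{12} = e_1·c_2 = 0.4472.
u_2 = c_2 − 0.4472·e_1 = (-1.4000, 2.8000, 2.0000).
‖u_2‖ = 3.7148, so e_2 = (-0.3769, 0.7537, 0.5384).

e_2 = (-0.3769, 0.7537, 0.5384)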